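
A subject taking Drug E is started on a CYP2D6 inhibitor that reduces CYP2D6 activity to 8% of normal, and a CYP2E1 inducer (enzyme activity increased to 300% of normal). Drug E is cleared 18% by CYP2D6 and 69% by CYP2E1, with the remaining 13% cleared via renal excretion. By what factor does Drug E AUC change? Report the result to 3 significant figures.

The CYP2D6 pathway (18% of clearance) is reduced to 0.08× activity: 0.18 × 0.08 = 0.0144.
The CYP2E1 pathway (69% of clearance) increases to 3× activity: 0.69 × 3 = 2.07.
Non-CYP routes (13%) are unchanged.
CL_new/CL_old = 0.0144 + 2.07 + 0.13 = 2.2144.
Net AUC ratio = 1 / 2.2144 = 0.452.

0.452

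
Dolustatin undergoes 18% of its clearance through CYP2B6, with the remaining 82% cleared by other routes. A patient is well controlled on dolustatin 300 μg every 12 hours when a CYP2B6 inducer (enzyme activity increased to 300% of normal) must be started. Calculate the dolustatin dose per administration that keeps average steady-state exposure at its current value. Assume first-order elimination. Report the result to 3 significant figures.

The CYP2B6 pathway (18% of clearance) is boosted to 3× activity: 0.18 × 3 = 0.54.
The remaining 82% of clearance is unaffected.
New clearance relative to baseline: 0.54 + 0.82 = 1.36.
To maintain the same steady-state level, dose must scale with clearance: new dose = 300 × 1.36 = 408 μg.

408 μg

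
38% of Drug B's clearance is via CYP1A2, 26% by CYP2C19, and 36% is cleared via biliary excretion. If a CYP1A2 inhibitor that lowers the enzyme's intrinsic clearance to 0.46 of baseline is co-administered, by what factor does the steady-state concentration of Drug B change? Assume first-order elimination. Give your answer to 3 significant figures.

The CYP1A2 pathway (38% of clearance) falls to 0.46× activity: 0.38 × 0.46 = 0.1748.
CYP2C19 (26%) and the residual 36% are unaffected.
New clearance relative to baseline: 0.1748 + 0.26 + 0.36 = 0.7948.
Steady-state concentration ratio = CL_old/CL_new = 1 / 0.7948 = 1.26.

1.26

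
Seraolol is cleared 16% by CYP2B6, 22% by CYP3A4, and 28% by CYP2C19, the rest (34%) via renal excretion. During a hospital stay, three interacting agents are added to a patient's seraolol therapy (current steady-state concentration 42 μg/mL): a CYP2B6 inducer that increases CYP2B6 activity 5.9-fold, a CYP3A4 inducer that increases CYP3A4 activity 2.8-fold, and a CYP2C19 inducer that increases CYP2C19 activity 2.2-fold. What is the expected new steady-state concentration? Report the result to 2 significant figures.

CYP2B6: 0.16 × 5.9 = 0.944
CYP3A4: 0.22 × 2.8 = 0.616
CYP2C19: 0.28 × 2.2 = 0.616
Other: 0.34 (unchanged)
CL_new/CL_old = 0.944 + 0.616 + 0.616 + 0.34 = 2.516.
New steady-state concentration = 42 / 2.516 = 17 μg/mL (concentration scales inversely with clearance).

17 μg/mL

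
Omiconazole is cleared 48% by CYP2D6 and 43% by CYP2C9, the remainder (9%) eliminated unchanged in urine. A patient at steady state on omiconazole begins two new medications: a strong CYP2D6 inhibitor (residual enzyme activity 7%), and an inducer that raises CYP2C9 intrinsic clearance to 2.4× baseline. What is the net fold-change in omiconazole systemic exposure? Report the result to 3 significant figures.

0.865

The CYP2D6 pathway (48% of clearance) falls to 0.07× activity: 0.48 × 0.07 = 0.0336.
The CYP2C9 pathway (43% of clearance) increases to 2.4× activity: 0.43 × 2.4 = 1.032.
The remaining 9% of clearance is unaffected.
New clearance relative to baseline: 0.0336 + 1.032 + 0.09 = 1.1556.
Because systemic exposure varies inversely with clearance, the combined effect is 1 / 1.1556 = 0.865.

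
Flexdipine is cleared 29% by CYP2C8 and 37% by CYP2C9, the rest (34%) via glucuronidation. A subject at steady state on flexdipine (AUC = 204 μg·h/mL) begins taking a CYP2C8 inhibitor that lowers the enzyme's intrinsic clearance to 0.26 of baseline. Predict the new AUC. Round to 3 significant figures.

260 μg·h/mL

The CYP2C8 pathway (29% of clearance) falls to 0.26× activity: 0.29 × 0.26 = 0.0754.
CYP2C9 (37%) and the residual 34% are unaffected.
Relative clearance = 0.0754 + 0.37 + 0.34 = 0.7854.
AUC ∝ 1/CL, so new value = 204 / 0.7854 = 260 μg·h/mL.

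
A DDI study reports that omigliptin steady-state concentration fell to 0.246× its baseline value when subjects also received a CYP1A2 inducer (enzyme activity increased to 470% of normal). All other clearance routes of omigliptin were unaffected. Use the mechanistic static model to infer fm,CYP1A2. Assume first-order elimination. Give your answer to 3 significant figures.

0.828

CL'/CL = 1 / 0.246 = 4.065
4.7·fm + (1 − fm) = 4.065
fm = (4.065 − 1) / (4.7 − 1) = 0.828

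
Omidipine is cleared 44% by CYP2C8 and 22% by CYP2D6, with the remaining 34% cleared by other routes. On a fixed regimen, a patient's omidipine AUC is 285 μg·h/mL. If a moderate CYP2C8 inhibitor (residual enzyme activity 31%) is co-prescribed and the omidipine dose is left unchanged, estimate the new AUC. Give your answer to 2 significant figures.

4.1 × 10² μg·h/mL

The CYP2C8 pathway (44% of clearance) is reduced to 0.31× activity: 0.44 × 0.31 = 0.1364.
CYP2D6 (22%) and the residual 34% are unaffected.
CL_new/CL_old = 0.1364 + 0.22 + 0.34 = 0.6964.
With dosing unchanged, AUC scales as 1/CL: 285 / 0.6964 = 4.1 × 10² μg·h/mL.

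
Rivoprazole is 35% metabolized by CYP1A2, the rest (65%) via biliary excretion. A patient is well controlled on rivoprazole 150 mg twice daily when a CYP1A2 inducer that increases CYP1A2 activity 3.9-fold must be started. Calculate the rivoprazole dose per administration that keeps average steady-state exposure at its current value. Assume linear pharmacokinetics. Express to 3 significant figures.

302 mg

The CYP1A2 pathway (35% of clearance) is boosted to 3.9× activity: 0.35 × 3.9 = 1.365.
Non-CYP routes (65%) are unchanged.
Relative clearance = 1.365 + 0.65 = 2.015.
Css,avg = (dose rate)/CL, so holding Css fixed requires dose ∝ CL: 150 × 2.015 = 302 mg.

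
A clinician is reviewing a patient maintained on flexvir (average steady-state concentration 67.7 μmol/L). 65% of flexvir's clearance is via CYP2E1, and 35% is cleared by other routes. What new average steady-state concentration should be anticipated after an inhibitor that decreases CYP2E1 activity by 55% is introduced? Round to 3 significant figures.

105 μmol/L

CYP2E1: 0.65 × 0.45 = 0.2925
Other: 0.35 (unchanged)
CL_new/CL_old = 0.2925 + 0.35 = 0.6425.
With dosing unchanged, average steady-state concentration scales as 1/CL: 67.7 / 0.6425 = 105 μmol/L.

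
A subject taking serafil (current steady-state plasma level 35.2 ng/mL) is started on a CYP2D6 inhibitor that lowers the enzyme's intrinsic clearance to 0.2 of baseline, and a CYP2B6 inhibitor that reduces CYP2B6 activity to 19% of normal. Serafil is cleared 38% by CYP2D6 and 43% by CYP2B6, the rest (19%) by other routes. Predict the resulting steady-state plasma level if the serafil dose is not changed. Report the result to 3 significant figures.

101 ng/mL

The CYP2D6 pathway (38% of clearance) is reduced to 0.2× activity: 0.38 × 0.2 = 0.076.
The CYP2B6 pathway (43% of clearance) falls to 0.19× activity: 0.43 × 0.19 = 0.0817.
Non-CYP routes (19%) are unchanged.
New clearance relative to baseline: 0.076 + 0.0817 + 0.19 = 0.3477.
Dividing the baseline by the relative clearance: 35.2 / 0.3477 = 101 ng/mL.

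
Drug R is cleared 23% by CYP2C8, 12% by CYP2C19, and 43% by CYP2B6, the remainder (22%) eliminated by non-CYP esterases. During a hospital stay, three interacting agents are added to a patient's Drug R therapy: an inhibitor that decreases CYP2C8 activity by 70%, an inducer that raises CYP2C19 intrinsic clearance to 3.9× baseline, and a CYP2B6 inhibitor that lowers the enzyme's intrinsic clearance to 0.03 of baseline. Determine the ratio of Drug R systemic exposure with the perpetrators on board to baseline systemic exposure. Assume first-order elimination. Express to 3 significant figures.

1.30

The CYP2C8 pathway (23% of clearance) falls to 0.3× activity: 0.23 × 0.3 = 0.069.
The CYP2C19 pathway (12% of clearance) is boosted to 3.9× activity: 0.12 × 3.9 = 0.468.
The CYP2B6 pathway (43% of clearance) falls to 0.03× activity: 0.43 × 0.03 = 0.0129.
The remaining 22% of clearance is unaffected.
New clearance relative to baseline: 0.069 + 0.468 + 0.0129 + 0.22 = 0.7699.
Systemic exposure ∝ 1/CL: fold-change = 1 / 0.7699 = 1.30.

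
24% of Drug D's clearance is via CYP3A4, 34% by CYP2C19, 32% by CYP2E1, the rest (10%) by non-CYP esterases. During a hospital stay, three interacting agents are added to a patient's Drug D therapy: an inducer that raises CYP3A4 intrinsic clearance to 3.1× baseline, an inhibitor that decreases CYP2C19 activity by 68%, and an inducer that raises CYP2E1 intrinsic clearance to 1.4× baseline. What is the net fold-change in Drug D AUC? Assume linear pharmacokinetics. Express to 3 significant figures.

The CYP3A4 pathway (24% of clearance) rises to 3.1× activity: 0.24 × 3.1 = 0.744.
The CYP2C19 pathway (34% of clearance) is reduced to 0.32× activity: 0.34 × 0.32 = 0.1088.
The CYP2E1 pathway (32% of clearance) rises to 1.4× activity: 0.32 × 1.4 = 0.448.
Non-CYP routes (10%) are unchanged.
Relative clearance = 0.744 + 0.1088 + 0.448 + 0.1 = 1.4008.
Because AUC varies inversely with clearance, the combined effect is 1 / 1.4008 = 0.714.

0.714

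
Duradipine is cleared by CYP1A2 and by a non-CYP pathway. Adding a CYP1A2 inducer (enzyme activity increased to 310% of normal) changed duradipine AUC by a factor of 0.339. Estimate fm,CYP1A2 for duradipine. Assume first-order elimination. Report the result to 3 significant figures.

CL'/CL = 1 / 0.339 = 2.95
3.1·fm + (1 − fm) = 2.95
fm = (2.95 − 1) / (3.1 − 1) = 0.929

0.929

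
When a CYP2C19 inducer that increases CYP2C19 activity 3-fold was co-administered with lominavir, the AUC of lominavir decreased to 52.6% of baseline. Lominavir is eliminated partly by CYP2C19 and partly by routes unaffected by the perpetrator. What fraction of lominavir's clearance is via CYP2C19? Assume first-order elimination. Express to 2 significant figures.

Let x = fm,CYP2C19. Because AUC ∝ 1/CL, relative clearance rose to 1/0.526 = 1.901.
Setting x·3 + (1 − x) = 1.901 and solving: x = (1.901 − 1)/(3 − 1) = 0.45.

0.45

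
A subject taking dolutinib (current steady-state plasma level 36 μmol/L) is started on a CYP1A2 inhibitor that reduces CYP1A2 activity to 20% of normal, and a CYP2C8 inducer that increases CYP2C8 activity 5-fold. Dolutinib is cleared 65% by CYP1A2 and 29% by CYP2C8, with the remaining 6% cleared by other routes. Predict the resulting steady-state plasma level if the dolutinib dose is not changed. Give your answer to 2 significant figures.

CYP1A2: 0.65 × 0.2 = 0.13
CYP2C8: 0.29 × 5 = 1.45
Other: 0.06 (unchanged)
CL_new/CL_old = 0.13 + 1.45 + 0.06 = 1.64.
Steady-state plasma level ∝ 1/CL: new value = 36 / 1.64 = 22 μmol/L.

22 μmol/L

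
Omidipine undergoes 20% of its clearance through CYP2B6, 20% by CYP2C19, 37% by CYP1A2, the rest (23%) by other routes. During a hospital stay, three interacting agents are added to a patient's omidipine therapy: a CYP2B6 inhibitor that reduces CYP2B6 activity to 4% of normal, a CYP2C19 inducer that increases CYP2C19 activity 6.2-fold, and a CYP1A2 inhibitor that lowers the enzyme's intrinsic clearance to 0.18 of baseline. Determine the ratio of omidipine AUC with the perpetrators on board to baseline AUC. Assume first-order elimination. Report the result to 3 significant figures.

CYP2B6: 0.2 × 0.04 = 0.008
CYP2C19: 0.2 × 6.2 = 1.24
CYP1A2: 0.37 × 0.18 = 0.0666
Other: 0.23 (unchanged)
CL_new/CL_old = 0.008 + 1.24 + 0.0666 + 0.23 = 1.5446.
Net AUC ratio = 1 / 1.5446 = 0.647.

0.647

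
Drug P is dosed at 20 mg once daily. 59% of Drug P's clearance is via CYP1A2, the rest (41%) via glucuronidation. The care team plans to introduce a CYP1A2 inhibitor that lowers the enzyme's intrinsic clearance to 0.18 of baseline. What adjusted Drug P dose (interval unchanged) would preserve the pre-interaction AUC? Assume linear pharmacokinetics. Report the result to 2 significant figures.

The CYP1A2 pathway (59% of clearance) is reduced to 0.18× activity: 0.59 × 0.18 = 0.1062.
Non-CYP routes (41%) are unchanged.
New clearance relative to baseline: 0.1062 + 0.41 = 0.5162.
To maintain the same steady-state level, dose must scale with clearance: new dose = 20 × 0.5162 = 10 mg.

10 mg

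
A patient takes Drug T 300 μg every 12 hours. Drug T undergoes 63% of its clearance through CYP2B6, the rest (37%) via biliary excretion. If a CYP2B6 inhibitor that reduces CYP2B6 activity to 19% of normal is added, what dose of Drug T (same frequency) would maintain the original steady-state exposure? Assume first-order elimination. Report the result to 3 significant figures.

The CYP2B6 pathway (63% of clearance) is reduced to 0.19× activity: 0.63 × 0.19 = 0.1197.
Non-CYP routes (37%) are unchanged.
New clearance relative to baseline: 0.1197 + 0.37 = 0.4897.
Exposure is unchanged when dose changes in proportion to clearance. New dose = 300 μg × 0.4897 = 147 μg.

147 μg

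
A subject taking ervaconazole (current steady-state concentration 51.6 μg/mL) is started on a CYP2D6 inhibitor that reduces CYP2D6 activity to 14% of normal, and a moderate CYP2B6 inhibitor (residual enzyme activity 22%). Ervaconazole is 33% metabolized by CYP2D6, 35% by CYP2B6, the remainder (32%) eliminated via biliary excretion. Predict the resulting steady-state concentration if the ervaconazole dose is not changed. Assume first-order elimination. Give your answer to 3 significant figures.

116 μg/mL

CYP2D6: 0.33 × 0.14 = 0.0462
CYP2B6: 0.35 × 0.22 = 0.077
Other: 0.32 (unchanged)
Relative clearance = 0.0462 + 0.077 + 0.32 = 0.4432.
New steady-state concentration = 51.6 / 0.4432 = 116 μg/mL (concentration scales inversely with clearance).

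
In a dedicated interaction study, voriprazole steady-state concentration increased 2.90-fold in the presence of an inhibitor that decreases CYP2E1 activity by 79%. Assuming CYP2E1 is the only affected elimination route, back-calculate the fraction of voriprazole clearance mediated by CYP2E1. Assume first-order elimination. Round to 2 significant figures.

Write x for the fraction cleared via CYP2E1. The observed steady-state concentration change means clearance fell to 1/2.90 = 0.3448 of baseline.
Setting x·0.21 + (1 − x) = 0.3448 and solving: x = (0.3448 − 1)/(0.21 − 1) = 0.83.

0.83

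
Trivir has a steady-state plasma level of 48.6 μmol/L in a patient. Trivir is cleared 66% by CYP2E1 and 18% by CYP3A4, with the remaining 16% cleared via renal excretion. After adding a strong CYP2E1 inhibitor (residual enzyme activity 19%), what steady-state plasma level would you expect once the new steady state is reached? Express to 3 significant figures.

CYP2E1: 0.66 × 0.19 = 0.1254
CYP3A4: 0.18 (unchanged)
Other: 0.16 (unchanged)
New clearance relative to baseline: 0.1254 + 0.18 + 0.16 = 0.4654.
With dosing unchanged, steady-state plasma level scales as 1/CL: 48.6 / 0.4654 = 104 μmol/L.

104 μmol/L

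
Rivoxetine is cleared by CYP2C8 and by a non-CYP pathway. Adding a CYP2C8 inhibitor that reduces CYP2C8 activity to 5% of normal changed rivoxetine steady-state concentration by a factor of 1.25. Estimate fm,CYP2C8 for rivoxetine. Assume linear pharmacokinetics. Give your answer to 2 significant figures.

0.21

CL'/CL = 1 / 1.25 = 0.8
0.05·fm + (1 − fm) = 0.8
fm = (0.8 − 1) / (0.05 − 1) = 0.21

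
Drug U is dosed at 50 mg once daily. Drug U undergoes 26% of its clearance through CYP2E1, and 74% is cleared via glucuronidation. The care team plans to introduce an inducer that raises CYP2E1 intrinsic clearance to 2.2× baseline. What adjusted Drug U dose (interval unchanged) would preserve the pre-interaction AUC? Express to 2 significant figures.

66 mg

CYP2E1: 0.26 × 2.2 = 0.572
Other: 0.74 (unchanged)
CL_new/CL_old = 0.572 + 0.74 = 1.312.
Css,avg = (dose rate)/CL, so holding Css fixed requires dose ∝ CL: 50 × 1.312 = 66 mg.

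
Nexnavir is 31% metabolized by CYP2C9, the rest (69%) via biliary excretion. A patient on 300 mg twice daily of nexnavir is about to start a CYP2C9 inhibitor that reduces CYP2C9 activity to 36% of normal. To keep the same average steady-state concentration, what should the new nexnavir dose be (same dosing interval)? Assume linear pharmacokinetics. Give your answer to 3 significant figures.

240 mg

CYP2C9: 0.31 × 0.36 = 0.1116
Other: 0.69 (unchanged)
New clearance relative to baseline: 0.1116 + 0.69 = 0.8016.
To maintain the same steady-state level, dose must scale with clearance: new dose = 300 × 0.8016 = 240 mg.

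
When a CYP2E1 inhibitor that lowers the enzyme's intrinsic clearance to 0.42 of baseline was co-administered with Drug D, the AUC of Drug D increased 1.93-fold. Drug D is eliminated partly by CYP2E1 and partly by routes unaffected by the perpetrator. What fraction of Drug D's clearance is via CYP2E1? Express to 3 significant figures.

CL'/CL = 1 / 1.93 = 0.5181
0.42·fm + (1 − fm) = 0.5181
fm = (0.5181 − 1) / (0.42 − 1) = 0.831

0.831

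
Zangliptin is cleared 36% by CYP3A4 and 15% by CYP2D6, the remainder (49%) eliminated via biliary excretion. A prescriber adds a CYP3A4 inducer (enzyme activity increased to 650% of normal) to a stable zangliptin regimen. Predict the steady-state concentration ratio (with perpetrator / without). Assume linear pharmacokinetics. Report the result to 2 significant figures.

0.34

The CYP3A4 pathway (36% of clearance) is boosted to 6.5× activity: 0.36 × 6.5 = 2.34.
CYP2D6 (15%) and the residual 49% are unaffected.
New clearance relative to baseline: 2.34 + 0.15 + 0.49 = 2.98.
Since steady-state concentration ∝ 1/CL, the ratio is 1 / 2.98 = 0.34.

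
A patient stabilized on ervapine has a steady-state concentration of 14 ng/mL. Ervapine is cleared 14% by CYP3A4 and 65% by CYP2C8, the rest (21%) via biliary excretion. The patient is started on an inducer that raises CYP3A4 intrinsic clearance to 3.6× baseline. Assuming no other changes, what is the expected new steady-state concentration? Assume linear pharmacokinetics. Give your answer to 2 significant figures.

10 ng/mL

CYP3A4: 0.14 × 3.6 = 0.504
CYP2C8: 0.65 (unchanged)
Other: 0.21 (unchanged)
CL_new/CL_old = 0.504 + 0.65 + 0.21 = 1.364.
With dosing unchanged, steady-state concentration scales as 1/CL: 14 / 1.364 = 10 ng/mL.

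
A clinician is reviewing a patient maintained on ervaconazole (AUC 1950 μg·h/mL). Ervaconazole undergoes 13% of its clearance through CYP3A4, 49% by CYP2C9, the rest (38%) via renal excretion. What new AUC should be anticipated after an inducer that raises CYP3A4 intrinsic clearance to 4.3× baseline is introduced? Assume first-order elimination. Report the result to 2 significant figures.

1.4 × 10³ μg·h/mL

The CYP3A4 pathway (13% of clearance) rises to 4.3× activity: 0.13 × 4.3 = 0.559.
CYP2C9 (49%) and the residual 38% are unaffected.
CL_new/CL_old = 0.559 + 0.49 + 0.38 = 1.429.
AUC ∝ 1/CL, so new value = 1950 / 1.429 = 1.4 × 10³ μg·h/mL.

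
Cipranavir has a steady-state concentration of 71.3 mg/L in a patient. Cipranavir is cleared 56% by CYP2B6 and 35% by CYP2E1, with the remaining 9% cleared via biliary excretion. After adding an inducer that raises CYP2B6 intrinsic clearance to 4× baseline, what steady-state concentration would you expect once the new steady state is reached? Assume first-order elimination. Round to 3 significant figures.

CYP2B6: 0.56 × 4 = 2.24
CYP2E1: 0.35 (unchanged)
Other: 0.09 (unchanged)
Relative clearance = 2.24 + 0.35 + 0.09 = 2.68.
Steady-state concentration ∝ 1/CL, so new value = 71.3 / 2.68 = 26.6 mg/L.

26.6 mg/L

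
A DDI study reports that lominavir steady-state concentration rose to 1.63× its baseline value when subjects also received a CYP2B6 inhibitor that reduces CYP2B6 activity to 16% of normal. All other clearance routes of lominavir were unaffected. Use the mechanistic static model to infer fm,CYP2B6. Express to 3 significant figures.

0.460

Let x = fm,CYP2B6. Because steady-state concentration ∝ 1/CL, relative clearance fell to 1/1.63 = 0.6135.
Only the CYP2B6 route changed, so 0.6135 = x·0.16 + (1 − x), giving x = 0.460.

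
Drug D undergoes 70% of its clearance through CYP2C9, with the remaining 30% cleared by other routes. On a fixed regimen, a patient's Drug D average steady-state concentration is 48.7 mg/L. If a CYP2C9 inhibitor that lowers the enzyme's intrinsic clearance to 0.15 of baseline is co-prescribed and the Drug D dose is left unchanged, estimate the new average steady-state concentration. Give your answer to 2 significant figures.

The CYP2C9 pathway (70% of clearance) is reduced to 0.15× activity: 0.7 × 0.15 = 0.105.
The remaining 30% of clearance is unaffected.
CL_new/CL_old = 0.105 + 0.3 = 0.405.
Average steady-state concentration ∝ 1/CL, so new value = 48.7 / 0.405 = 1.2 × 10² mg/L.

1.2 × 10² mg/L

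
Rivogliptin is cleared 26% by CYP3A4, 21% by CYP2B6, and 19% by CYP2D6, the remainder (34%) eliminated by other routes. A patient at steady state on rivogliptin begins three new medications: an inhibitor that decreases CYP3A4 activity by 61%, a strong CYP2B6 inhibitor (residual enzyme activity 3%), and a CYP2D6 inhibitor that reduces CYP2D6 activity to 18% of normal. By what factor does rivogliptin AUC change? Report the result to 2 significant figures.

2.1

The CYP3A4 pathway (26% of clearance) falls to 0.39× activity: 0.26 × 0.39 = 0.1014.
The CYP2B6 pathway (21% of clearance) falls to 0.03× activity: 0.21 × 0.03 = 0.0063.
The CYP2D6 pathway (19% of clearance) is reduced to 0.18× activity: 0.19 × 0.18 = 0.0342.
The remaining 34% of clearance is unaffected.
New clearance relative to baseline: 0.1014 + 0.0063 + 0.0342 + 0.34 = 0.4819.
AUC ∝ 1/CL: fold-change = 1 / 0.4819 = 2.1.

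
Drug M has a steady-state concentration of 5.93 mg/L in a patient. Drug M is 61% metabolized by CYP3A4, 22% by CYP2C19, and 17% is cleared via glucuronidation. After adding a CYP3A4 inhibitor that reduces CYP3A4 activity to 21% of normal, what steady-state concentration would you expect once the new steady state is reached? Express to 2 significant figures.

11 mg/L

The CYP3A4 pathway (61% of clearance) drops to 0.21× activity: 0.61 × 0.21 = 0.1281.
CYP2C19 (22%) and the residual 17% are unaffected.
Relative clearance = 0.1281 + 0.22 + 0.17 = 0.5181.
With dosing unchanged, steady-state concentration scales as 1/CL: 5.93 / 0.5181 = 11 mg/L.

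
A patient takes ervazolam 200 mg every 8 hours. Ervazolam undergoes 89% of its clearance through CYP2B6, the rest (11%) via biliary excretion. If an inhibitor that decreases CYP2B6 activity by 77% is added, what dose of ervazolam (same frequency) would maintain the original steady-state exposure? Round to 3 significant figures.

CYP2B6: 0.89 × 0.23 = 0.2047
Other: 0.11 (unchanged)
New clearance relative to baseline: 0.2047 + 0.11 = 0.3147.
To maintain the same steady-state level, dose must scale with clearance: new dose = 200 × 0.3147 = 62.9 mg.

62.9 mg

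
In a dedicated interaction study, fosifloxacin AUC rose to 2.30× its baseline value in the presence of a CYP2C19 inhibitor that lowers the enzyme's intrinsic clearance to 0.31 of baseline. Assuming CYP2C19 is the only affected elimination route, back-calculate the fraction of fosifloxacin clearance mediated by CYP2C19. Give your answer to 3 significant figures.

Let x = fm,CYP2C19. Because AUC ∝ 1/CL, relative clearance fell to 1/2.30 = 0.4348.
Only the CYP2C19 route changed, so 0.4348 = x·0.31 + (1 − x), giving x = 0.819.

0.819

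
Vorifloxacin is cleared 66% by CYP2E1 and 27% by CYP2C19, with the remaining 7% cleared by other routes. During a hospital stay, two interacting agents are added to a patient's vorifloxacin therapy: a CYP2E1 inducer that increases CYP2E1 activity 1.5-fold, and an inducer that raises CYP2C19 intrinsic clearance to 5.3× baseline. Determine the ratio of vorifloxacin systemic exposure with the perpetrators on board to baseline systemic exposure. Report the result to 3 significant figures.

CYP2E1: 0.66 × 1.5 = 0.99
CYP2C19: 0.27 × 5.3 = 1.431
Other: 0.07 (unchanged)
New clearance relative to baseline: 0.99 + 1.431 + 0.07 = 2.491.
Systemic exposure ∝ 1/CL: fold-change = 1 / 2.491 = 0.401.

0.401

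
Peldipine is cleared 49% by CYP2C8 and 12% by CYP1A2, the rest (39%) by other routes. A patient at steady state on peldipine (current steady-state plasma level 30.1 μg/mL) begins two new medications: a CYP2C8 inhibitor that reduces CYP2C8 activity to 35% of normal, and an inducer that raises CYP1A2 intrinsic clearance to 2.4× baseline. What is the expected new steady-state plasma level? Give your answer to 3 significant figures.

35.4 μg/mL

The CYP2C8 pathway (49% of clearance) falls to 0.35× activity: 0.49 × 0.35 = 0.1715.
The CYP1A2 pathway (12% of clearance) increases to 2.4× activity: 0.12 × 2.4 = 0.288.
The remaining 39% of clearance is unaffected.
Relative clearance = 0.1715 + 0.288 + 0.39 = 0.8495.
Dividing the baseline by the relative clearance: 30.1 / 0.8495 = 35.4 μg/mL.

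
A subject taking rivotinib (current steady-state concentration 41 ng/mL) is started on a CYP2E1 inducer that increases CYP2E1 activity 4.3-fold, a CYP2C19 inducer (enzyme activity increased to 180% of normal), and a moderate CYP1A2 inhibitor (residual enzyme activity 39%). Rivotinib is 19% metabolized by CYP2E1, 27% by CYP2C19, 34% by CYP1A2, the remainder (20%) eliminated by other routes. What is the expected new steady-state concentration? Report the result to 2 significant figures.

25 ng/mL

The CYP2E1 pathway (19% of clearance) is boosted to 4.3× activity: 0.19 × 4.3 = 0.817.
The CYP2C19 pathway (27% of clearance) increases to 1.8× activity: 0.27 × 1.8 = 0.486.
The CYP1A2 pathway (34% of clearance) is reduced to 0.39× activity: 0.34 × 0.39 = 0.1326.
The remaining 20% of clearance is unaffected.
Relative clearance = 0.817 + 0.486 + 0.1326 + 0.2 = 1.6356.
Dividing the baseline by the relative clearance: 41 / 1.6356 = 25 ng/mL.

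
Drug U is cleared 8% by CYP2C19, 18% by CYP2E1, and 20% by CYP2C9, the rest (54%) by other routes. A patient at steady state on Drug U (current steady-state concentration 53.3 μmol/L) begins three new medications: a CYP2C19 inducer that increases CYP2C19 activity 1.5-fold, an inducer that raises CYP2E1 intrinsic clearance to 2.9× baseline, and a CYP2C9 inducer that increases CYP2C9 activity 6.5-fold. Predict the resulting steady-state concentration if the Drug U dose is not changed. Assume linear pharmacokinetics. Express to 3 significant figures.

The CYP2C19 pathway (8% of clearance) is boosted to 1.5× activity: 0.08 × 1.5 = 0.12.
The CYP2E1 pathway (18% of clearance) increases to 2.9× activity: 0.18 × 2.9 = 0.522.
The CYP2C9 pathway (20% of clearance) is boosted to 6.5× activity: 0.2 × 6.5 = 1.3.
The remaining 54% of clearance is unaffected.
Relative clearance = 0.12 + 0.522 + 1.3 + 0.54 = 2.482.
Steady-state concentration ∝ 1/CL: new value = 53.3 / 2.482 = 21.5 μmol/L.

21.5 μmol/L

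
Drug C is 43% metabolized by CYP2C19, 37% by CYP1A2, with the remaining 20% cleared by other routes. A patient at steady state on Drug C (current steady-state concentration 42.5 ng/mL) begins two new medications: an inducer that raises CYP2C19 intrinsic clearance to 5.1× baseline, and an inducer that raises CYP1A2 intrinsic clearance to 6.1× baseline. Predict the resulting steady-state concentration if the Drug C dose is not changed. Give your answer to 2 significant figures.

9.1 ng/mL

The CYP2C19 pathway (43% of clearance) is boosted to 5.1× activity: 0.43 × 5.1 = 2.193.
The CYP1A2 pathway (37% of clearance) is boosted to 6.1× activity: 0.37 × 6.1 = 2.257.
Non-CYP routes (20%) are unchanged.
New clearance relative to baseline: 2.193 + 2.257 + 0.2 = 4.65.
Dividing the baseline by the relative clearance: 42.5 / 4.65 = 9.1 ng/mL.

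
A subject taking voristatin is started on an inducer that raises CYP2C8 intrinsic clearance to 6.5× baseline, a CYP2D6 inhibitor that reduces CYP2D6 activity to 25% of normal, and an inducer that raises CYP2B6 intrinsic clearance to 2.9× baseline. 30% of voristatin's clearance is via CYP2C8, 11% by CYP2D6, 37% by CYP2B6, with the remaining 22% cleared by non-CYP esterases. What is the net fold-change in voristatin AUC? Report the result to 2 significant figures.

0.31

The CYP2C8 pathway (30% of clearance) increases to 6.5× activity: 0.3 × 6.5 = 1.95.
The CYP2D6 pathway (11% of clearance) falls to 0.25× activity: 0.11 × 0.25 = 0.0275.
The CYP2B6 pathway (37% of clearance) increases to 2.9× activity: 0.37 × 2.9 = 1.073.
Non-CYP routes (22%) are unchanged.
Relative clearance = 1.95 + 0.0275 + 1.073 + 0.22 = 3.2705.
Net AUC ratio = 1 / 3.2705 = 0.31.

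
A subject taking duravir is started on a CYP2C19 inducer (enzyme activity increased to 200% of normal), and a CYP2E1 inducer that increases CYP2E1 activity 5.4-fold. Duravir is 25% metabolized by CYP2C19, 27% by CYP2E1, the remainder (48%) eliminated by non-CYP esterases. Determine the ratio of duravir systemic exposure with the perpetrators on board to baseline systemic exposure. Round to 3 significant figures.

0.410

CYP2C19: 0.25 × 2 = 0.5
CYP2E1: 0.27 × 5.4 = 1.458
Other: 0.48 (unchanged)
New clearance relative to baseline: 0.5 + 1.458 + 0.48 = 2.438.
Net systemic exposure ratio = 1 / 2.438 = 0.410.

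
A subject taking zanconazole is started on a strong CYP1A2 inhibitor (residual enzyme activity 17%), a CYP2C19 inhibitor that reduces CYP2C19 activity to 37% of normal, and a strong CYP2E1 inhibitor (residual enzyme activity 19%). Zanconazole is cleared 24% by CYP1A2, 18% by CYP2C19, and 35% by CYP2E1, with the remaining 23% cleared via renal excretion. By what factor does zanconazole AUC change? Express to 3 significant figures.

The CYP1A2 pathway (24% of clearance) falls to 0.17× activity: 0.24 × 0.17 = 0.0408.
The CYP2C19 pathway (18% of clearance) is reduced to 0.37× activity: 0.18 × 0.37 = 0.0666.
The CYP2E1 pathway (35% of clearance) is reduced to 0.19× activity: 0.35 × 0.19 = 0.0665.
Non-CYP routes (23%) are unchanged.
Relative clearance = 0.0408 + 0.0666 + 0.0665 + 0.23 = 0.4039.
Because AUC varies inversely with clearance, the combined effect is 1 / 0.4039 = 2.48.

2.48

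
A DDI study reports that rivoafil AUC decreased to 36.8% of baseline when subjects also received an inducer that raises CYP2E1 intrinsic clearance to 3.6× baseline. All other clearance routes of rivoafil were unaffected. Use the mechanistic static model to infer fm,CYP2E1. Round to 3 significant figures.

0.661

CL'/CL = 1 / 0.368 = 2.717
3.6·fm + (1 − fm) = 2.717
fm = (2.717 − 1) / (3.6 − 1) = 0.661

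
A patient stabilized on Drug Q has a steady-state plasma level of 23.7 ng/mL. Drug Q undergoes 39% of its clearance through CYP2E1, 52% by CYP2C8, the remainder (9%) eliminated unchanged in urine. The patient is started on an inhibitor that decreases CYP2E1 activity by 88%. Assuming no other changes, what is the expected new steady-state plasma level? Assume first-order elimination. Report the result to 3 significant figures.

The CYP2E1 pathway (39% of clearance) is reduced to 0.12× activity: 0.39 × 0.12 = 0.0468.
CYP2C8 (52%) and the residual 9% are unaffected.
New clearance relative to baseline: 0.0468 + 0.52 + 0.09 = 0.6568.
Steady-state plasma level ∝ 1/CL, so new value = 23.7 / 0.6568 = 36.1 ng/mL.

36.1 ng/mL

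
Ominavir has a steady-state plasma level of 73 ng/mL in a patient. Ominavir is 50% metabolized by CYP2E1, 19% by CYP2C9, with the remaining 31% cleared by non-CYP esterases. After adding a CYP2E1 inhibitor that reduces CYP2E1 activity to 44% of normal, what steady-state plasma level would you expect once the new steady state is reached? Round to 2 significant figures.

1.0 × 10² ng/mL

CYP2E1: 0.5 × 0.44 = 0.22
CYP2C9: 0.19 (unchanged)
Other: 0.31 (unchanged)
CL_new/CL_old = 0.22 + 0.19 + 0.31 = 0.72.
With dosing unchanged, steady-state plasma level scales as 1/CL: 73 / 0.72 = 1.0 × 10² ng/mL.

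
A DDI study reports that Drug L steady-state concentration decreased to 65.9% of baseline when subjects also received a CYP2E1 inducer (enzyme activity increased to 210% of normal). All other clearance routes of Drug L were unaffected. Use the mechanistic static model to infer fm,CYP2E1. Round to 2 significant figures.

0.47

CL'/CL = 1 / 0.659 = 1.517
2.1·fm + (1 − fm) = 1.517
fm = (1.517 − 1) / (2.1 − 1) = 0.47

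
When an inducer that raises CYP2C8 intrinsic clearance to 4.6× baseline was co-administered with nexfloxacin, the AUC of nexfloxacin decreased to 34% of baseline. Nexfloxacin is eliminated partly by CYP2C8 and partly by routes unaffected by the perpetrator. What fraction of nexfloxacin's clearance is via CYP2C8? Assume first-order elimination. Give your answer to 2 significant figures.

CL'/CL = 1 / 0.340 = 2.941
4.6·fm + (1 − fm) = 2.941
fm = (2.941 − 1) / (4.6 − 1) = 0.54

0.54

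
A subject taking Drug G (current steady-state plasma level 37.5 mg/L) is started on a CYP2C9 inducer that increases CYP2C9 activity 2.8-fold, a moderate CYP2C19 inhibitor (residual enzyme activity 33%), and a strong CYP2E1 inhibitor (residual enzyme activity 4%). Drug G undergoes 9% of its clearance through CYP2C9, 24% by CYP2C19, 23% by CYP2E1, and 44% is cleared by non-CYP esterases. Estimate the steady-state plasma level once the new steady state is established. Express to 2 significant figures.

The CYP2C9 pathway (9% of clearance) increases to 2.8× activity: 0.09 × 2.8 = 0.252.
The CYP2C19 pathway (24% of clearance) drops to 0.33× activity: 0.24 × 0.33 = 0.0792.
The CYP2E1 pathway (23% of clearance) falls to 0.04× activity: 0.23 × 0.04 = 0.0092.
Non-CYP routes (44%) are unchanged.
Relative clearance = 0.252 + 0.0792 + 0.0092 + 0.44 = 0.7804.
Steady-state plasma level ∝ 1/CL: new value = 37.5 / 0.7804 = 48 mg/L.

48 mg/L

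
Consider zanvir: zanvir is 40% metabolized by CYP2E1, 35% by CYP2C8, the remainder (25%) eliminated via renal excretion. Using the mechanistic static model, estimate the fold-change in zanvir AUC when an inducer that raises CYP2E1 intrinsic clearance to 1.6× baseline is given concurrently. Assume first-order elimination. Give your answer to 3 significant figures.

0.806

The CYP2E1 pathway (40% of clearance) increases to 1.6× activity: 0.4 × 1.6 = 0.64.
CYP2C8 (35%) and the residual 25% are unaffected.
New clearance relative to baseline: 0.64 + 0.35 + 0.25 = 1.24.
Since AUC ∝ 1/CL, the ratio is 1 / 1.24 = 0.806.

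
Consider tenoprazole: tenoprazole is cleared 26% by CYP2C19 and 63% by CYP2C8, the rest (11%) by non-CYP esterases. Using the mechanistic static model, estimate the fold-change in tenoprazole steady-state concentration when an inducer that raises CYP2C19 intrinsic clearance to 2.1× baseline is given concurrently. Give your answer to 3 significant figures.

CYP2C19: 0.26 × 2.1 = 0.546
CYP2C8: 0.63 (unchanged)
Other: 0.11 (unchanged)
CL_new/CL_old = 0.546 + 0.63 + 0.11 = 1.286.
Steady-state concentration is inversely proportional to clearance, so the fold-change is 1 / 1.286 = 0.778.

0.778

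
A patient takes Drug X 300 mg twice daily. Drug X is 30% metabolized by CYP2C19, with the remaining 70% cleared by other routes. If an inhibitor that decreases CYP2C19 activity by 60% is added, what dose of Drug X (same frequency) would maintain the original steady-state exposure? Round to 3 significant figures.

CYP2C19: 0.3 × 0.4 = 0.12
Other: 0.7 (unchanged)
CL_new/CL_old = 0.12 + 0.7 = 0.82.
Css,avg = (dose rate)/CL, so holding Css fixed requires dose ∝ CL: 300 × 0.82 = 246 mg.

246 mg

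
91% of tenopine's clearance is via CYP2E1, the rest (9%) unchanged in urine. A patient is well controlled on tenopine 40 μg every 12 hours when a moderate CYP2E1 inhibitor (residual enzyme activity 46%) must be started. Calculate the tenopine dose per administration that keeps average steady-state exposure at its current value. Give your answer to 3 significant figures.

20.3 μg

The CYP2E1 pathway (91% of clearance) drops to 0.46× activity: 0.91 × 0.46 = 0.4186.
The remaining 9% of clearance is unaffected.
Relative clearance = 0.4186 + 0.09 = 0.5086.
To maintain the same steady-state level, dose must scale with clearance: new dose = 40 × 0.5086 = 20.3 μg.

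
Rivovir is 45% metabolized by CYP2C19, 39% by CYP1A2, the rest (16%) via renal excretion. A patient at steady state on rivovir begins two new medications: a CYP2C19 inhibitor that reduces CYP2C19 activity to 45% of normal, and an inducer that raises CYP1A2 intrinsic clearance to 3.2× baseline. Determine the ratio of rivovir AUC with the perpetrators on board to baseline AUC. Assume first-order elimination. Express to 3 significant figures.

The CYP2C19 pathway (45% of clearance) is reduced to 0.45× activity: 0.45 × 0.45 = 0.2025.
The CYP1A2 pathway (39% of clearance) increases to 3.2× activity: 0.39 × 3.2 = 1.248.
Non-CYP routes (16%) are unchanged.
Relative clearance = 0.2025 + 1.248 + 0.16 = 1.6105.
Because AUC varies inversely with clearance, the combined effect is 1 / 1.6105 = 0.621.

0.621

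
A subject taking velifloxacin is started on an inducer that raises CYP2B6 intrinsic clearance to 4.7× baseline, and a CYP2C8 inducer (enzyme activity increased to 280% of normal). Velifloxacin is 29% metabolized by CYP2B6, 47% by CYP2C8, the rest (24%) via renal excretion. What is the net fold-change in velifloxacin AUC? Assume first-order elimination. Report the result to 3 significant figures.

0.343

The CYP2B6 pathway (29% of clearance) rises to 4.7× activity: 0.29 × 4.7 = 1.363.
The CYP2C8 pathway (47% of clearance) rises to 2.8× activity: 0.47 × 2.8 = 1.316.
Non-CYP routes (24%) are unchanged.
New clearance relative to baseline: 1.363 + 1.316 + 0.24 = 2.919.
Net AUC ratio = 1 / 2.919 = 0.343.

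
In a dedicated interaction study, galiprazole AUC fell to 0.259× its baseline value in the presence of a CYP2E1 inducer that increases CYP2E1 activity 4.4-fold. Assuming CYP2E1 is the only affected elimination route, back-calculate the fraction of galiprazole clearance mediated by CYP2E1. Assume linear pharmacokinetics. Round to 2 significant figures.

Let x = fm,CYP2E1. Because AUC ∝ 1/CL, relative clearance rose to 1/0.259 = 3.861.
Only the CYP2E1 route changed, so 3.861 = x·4.4 + (1 − x), giving x = 0.84.

0.84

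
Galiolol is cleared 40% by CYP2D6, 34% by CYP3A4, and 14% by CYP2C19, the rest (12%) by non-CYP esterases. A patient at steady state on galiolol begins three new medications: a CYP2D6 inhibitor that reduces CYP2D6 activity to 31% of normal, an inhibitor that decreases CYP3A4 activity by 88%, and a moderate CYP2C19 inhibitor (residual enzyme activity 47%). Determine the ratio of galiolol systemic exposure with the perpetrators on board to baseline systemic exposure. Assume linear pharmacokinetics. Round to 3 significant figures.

2.85

The CYP2D6 pathway (40% of clearance) drops to 0.31× activity: 0.4 × 0.31 = 0.124.
The CYP3A4 pathway (34% of clearance) is reduced to 0.12× activity: 0.34 × 0.12 = 0.0408.
The CYP2C19 pathway (14% of clearance) falls to 0.47× activity: 0.14 × 0.47 = 0.0658.
Non-CYP routes (12%) are unchanged.
New clearance relative to baseline: 0.124 + 0.0408 + 0.0658 + 0.12 = 0.3506.
Systemic exposure ∝ 1/CL: fold-change = 1 / 0.3506 = 2.85.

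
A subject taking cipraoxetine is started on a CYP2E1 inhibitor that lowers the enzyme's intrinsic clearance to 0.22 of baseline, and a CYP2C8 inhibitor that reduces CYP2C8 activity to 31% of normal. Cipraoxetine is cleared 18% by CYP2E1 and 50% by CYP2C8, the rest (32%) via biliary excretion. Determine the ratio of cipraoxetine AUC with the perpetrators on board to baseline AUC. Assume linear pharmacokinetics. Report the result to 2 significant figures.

1.9

The CYP2E1 pathway (18% of clearance) drops to 0.22× activity: 0.18 × 0.22 = 0.0396.
The CYP2C8 pathway (50% of clearance) falls to 0.31× activity: 0.5 × 0.31 = 0.155.
Non-CYP routes (32%) are unchanged.
CL_new/CL_old = 0.0396 + 0.155 + 0.32 = 0.5146.
Net AUC ratio = 1 / 0.5146 = 1.9.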